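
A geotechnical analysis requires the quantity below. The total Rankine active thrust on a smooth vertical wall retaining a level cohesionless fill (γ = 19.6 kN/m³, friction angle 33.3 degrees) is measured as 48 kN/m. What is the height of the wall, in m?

4.10 m

K_a = 0.2911. P_a = ½ K_a γ H² ⇒ H = √(2P_a/(K_a γ)).
H = √(2×48/(0.2911×19.6)) = 4.102 m.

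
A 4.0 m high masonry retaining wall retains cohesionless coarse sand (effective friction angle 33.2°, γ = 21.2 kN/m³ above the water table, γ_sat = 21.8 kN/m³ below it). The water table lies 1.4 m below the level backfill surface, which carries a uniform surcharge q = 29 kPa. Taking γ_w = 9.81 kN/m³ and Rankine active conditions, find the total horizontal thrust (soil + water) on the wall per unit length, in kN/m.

108 kN/m

K_a = tan²(45° − φ/2) = 0.2924.
γ' = 21.8 − 9.81 = 11.99 kN/m³. h₂ = H − d_w = 2.6 m.
σ'_h: at surface K_a·q = 8.478; at WT K_a(q+γd_w) = 17.16; at base K_a(q+γd_w+γ'h₂) = 26.27 kPa.
P₁ = ½(8.478+17.16)×1.4 = 17.94; P₂ = ½(17.16+26.27)×2.6 = 56.45; P_w = ½γ_w h₂² = 33.16.
Total = 17.94+56.45+33.16 = 107.6 kN/m.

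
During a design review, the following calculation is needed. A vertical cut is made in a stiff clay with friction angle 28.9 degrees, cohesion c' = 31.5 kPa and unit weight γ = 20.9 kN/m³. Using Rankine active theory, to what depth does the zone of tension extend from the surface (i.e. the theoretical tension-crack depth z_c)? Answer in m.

5.11 m

K_a = tan²(45° − 28.9°/2) = 0.3484; √K_a = 0.5902.
The active pressure is zero where K_a γ z = 2c√K_a, so z_c = 2c/(γ√K_a) = 2×31.5/(20.9×0.5902) = 5.107 m.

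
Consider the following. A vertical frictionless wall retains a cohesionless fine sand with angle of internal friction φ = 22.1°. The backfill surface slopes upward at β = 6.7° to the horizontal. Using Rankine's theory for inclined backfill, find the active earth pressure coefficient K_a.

K_a = cos β · (cos β − √(cos²β − cos²φ)) / (cos β + √(cos²β − cos²φ)).
cos β = 0.9932, cos φ = 0.9265, √(cos²β − cos²φ) = 0.3577.
K_a = 0.9932 × (0.9932 − 0.3577)/(0.9932 + 0.3577) = 0.4672.

0.467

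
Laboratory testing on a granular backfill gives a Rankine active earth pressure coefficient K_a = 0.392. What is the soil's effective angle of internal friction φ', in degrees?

K_a = tan²(45° − φ/2) ⇒ 45° − φ/2 = arctan(√0.392) = 32.05°.
φ = 2(45° − 32.05°) = 25.90°.

25.9°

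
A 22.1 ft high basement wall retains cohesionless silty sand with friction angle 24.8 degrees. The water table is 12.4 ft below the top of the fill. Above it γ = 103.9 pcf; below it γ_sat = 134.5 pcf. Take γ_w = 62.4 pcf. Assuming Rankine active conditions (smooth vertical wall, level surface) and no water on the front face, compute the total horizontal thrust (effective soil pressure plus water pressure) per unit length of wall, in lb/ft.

K_a = tan²(45° − φ/2) = 0.4090.
γ' = 134.5 − 62.4 = 72.10 pcf. Depth below WT = 9.7 ft.
σ'_h at WT = K_a γ d_w = 526.9 psf; at base = 526.9 + K_a γ' × 9.7 = 813.0 psf.
P₁ (0–12.4 ft) = ½×526.9×12.4 = 3267. P₂ (12.4–22.1 ft) = ½(526.9+813.0)×9.7 = 6499.
P_w = ½ γ_w h₂² = 0.5×62.4×9.7² = 2936. Total = 3267+6499+2936 = 12700 lb/ft.

12700 lb/ft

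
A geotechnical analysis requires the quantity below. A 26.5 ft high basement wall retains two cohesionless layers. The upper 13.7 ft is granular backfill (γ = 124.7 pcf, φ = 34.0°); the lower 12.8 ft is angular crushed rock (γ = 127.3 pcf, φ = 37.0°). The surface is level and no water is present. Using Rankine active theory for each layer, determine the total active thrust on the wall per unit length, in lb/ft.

K_a1 = tan²(45°−34.0°/2) = 0.2827; K_a2 = tan²(45°−37.0°/2) = 0.2486.
Layer 1: σ at base = K_a1 γ₁ h₁ = 483.0 psf; P₁ = ½×483.0×13.7 = 3308.
Layer 2: σ_v at top = γ₁h₁ = 1708; σ_h top = K_a2×1708 = 424.7; σ_h base = K_a2×(1708+127.3×12.8) = 829.7.
P₂ = ½(424.7+829.7)×12.8 = 8028. Total P_a = 3308+8028 = 11340 lb/ft.

11300 lb/ft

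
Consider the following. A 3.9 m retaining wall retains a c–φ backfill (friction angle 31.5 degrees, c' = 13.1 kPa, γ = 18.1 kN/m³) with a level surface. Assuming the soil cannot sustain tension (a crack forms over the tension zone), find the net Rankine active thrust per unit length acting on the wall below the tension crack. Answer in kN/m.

4.91 kN/m

K_a = 0.3136; √K_a = 0.5600.
Tension-crack depth z_c = 2c/(γ√K_a) = 2×13.1/(18.1×0.5600) = 2.585 m.
σ_a at base = K_a γ H − 2c√K_a = 0.3136×18.1×3.9 − 2×13.1×0.5600 = 7.466 kPa.
P_a = ½ × 7.466 × (H − z_c) = 0.5×7.466×1.315 = 4.910 kN/m.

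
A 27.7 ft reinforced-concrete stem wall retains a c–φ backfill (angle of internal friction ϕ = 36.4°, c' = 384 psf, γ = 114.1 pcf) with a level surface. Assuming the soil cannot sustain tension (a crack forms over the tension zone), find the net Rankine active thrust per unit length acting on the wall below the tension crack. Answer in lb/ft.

K_a = 0.2552; √K_a = 0.5051.
Tension-crack depth z_c = 2c/(γ√K_a) = 2×384/(114.1×0.5051) = 13.32 ft.
σ_a at base = K_a γ H − 2c√K_a = 0.2552×114.1×27.7 − 2×384×0.5051 = 418.5 psf.
P_a = ½ × 418.5 × (H − z_c) = 0.5×418.5×14.38 = 3008 lb/ft.

3010 lb/ft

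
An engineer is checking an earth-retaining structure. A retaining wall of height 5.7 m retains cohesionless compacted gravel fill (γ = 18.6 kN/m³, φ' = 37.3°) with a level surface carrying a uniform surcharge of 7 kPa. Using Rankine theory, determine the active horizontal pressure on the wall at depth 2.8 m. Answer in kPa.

K_a = (1 − sin φ)/(1 + sin φ) = 0.2453.
σ_v = γz + q = 18.6 × 2.8 + 7 = 59.08 kPa.
σ_h = K_a σ_v = 0.2453 × 59.08 = 14.49 kPa.

14.5 kPa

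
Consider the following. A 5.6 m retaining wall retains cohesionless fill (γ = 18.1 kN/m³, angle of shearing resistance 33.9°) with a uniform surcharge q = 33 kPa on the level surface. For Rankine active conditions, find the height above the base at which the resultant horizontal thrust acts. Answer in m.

K_a = 0.2839.
Triangular part P₁ = ½K_aγH² = 80.58 at H/3 = 1.867 m; rectangular part P₂ = K_a q H = 52.47 at H/2 = 2.800 m.
ȳ = (P₁·1.867 + P₂·2.800)/(P₁+P₂) = 2.235 m.

2.23 m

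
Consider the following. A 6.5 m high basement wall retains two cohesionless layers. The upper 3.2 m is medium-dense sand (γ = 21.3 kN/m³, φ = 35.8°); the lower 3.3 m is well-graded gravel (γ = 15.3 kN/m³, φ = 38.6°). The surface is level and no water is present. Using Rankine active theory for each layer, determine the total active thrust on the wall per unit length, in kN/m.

K_a1 = tan²(45°−35.8°/2) = 0.2619; K_a2 = tan²(45°−38.6°/2) = 0.2316.
Layer 1: σ at base = K_a1 γ₁ h₁ = 17.85 kPa; P₁ = ½×17.85×3.2 = 28.56.
Layer 2: σ_v at top = γ₁h₁ = 68.16; σ_h top = K_a2×68.16 = 15.79; σ_h base = K_a2×(68.16+15.3×3.3) = 27.48.
P₂ = ½(15.79+27.48)×3.3 = 71.39. Total P_a = 28.56+71.39 = 99.95 kN/m.

100.0 kN/m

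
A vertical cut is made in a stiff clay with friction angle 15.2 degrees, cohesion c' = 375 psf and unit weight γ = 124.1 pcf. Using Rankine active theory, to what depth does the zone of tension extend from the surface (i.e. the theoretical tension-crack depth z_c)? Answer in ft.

7.90 ft

K_a = tan²(45° − 15.2°/2) = 0.5845; √K_a = 0.7646.
The active pressure is zero where K_a γ z = 2c√K_a, so z_c = 2c/(γ√K_a) = 2×375/(124.1×0.7646) = 7.905 ft.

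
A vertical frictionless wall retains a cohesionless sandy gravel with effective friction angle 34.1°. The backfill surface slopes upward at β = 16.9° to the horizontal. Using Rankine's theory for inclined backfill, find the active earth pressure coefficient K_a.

K_a = cos β · (cos β − √(cos²β − cos²φ)) / (cos β + √(cos²β − cos²φ)).
cos β = 0.9568, cos φ = 0.8281, √(cos²β − cos²φ) = 0.4794.
K_a = 0.9568 × (0.9568 − 0.4794)/(0.9568 + 0.4794) = 0.3181.

0.318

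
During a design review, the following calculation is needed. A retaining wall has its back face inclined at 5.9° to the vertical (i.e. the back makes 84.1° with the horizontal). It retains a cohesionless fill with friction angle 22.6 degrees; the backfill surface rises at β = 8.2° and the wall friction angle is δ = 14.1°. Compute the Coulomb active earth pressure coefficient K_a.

0.505

K_a = sin²(α+φ) / [sin²α · sin(α−δ) · (1 + √{sin(φ+δ)sin(φ−β) / (sin(α−δ)sin(α+β))})²].
With α = 84.1°, φ = 22.6°, δ = 14.1°, β = 8.2°: K_a = 0.5050.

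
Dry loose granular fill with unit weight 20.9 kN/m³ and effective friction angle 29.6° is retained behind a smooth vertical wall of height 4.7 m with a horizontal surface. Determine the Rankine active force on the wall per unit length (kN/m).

78.2 kN/m

K_a = tan²(45° − φ/2) = 0.3387.
P_a = ½ K_a γ H² = 0.5 × 0.3387 × 20.9 × 4.7² = 78.19 kN/m.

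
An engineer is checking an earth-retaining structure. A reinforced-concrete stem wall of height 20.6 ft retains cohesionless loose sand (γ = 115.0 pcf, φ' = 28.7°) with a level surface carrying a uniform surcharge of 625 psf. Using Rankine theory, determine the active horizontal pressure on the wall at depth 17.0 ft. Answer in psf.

906 psf

K_a = (1 − sin φ)/(1 + sin φ) = 0.3511.
σ_v = γz + q = 115.0 × 17.0 + 625 = 2580 psf.
σ_h = K_a σ_v = 0.3511 × 2580 = 906.0 psf.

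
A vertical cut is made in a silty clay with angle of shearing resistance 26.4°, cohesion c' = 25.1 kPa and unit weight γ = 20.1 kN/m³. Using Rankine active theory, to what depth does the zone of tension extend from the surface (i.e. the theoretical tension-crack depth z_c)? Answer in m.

4.03 m

K_a = tan²(45° − 26.4°/2) = 0.3844; √K_a = 0.6200.
The active pressure is zero where K_a γ z = 2c√K_a, so z_c = 2c/(γ√K_a) = 2×25.1/(20.1×0.6200) = 4.028 m.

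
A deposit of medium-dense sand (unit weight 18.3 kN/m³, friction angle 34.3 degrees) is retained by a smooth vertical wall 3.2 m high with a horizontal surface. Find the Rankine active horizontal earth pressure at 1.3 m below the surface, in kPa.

K_a = (1 − sin φ)/(1 + sin φ) = 0.2792.
σ_h = K_a γ z = 0.2792 × 18.3 × 1.3 = 6.641 kPa.

6.64 kPa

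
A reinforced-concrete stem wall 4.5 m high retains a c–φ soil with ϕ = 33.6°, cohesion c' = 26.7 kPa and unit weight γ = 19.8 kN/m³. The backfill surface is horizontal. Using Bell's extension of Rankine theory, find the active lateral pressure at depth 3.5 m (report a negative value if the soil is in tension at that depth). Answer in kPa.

K_a = (1 − sin φ)/(1 + sin φ) = 0.2875.
σ_a = K_a γ z − 2c√K_a = 0.2875×19.8×3.5 − 2×26.7×0.5362 = -8.709 kPa.

-8.71 kPa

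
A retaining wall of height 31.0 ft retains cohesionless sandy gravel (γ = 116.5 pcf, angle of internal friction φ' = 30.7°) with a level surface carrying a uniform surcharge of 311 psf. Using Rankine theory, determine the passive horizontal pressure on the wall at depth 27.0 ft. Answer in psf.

K_p = (1 + sin φ)/(1 − sin φ) = 3.086.
σ_v = γz + q = 116.5 × 27.0 + 311 = 3456 psf.
σ_h = K_p σ_v = 3.086 × 3456 = 10670 psf.

10700 psf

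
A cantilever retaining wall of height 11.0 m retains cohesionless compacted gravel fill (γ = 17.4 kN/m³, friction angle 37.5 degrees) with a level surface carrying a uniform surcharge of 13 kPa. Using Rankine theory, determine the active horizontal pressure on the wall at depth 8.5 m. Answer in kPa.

K_a = (1 − sin φ)/(1 + sin φ) = 0.2432.
σ_v = γz + q = 17.4 × 8.5 + 13 = 160.9 kPa.
σ_h = K_a σ_v = 0.2432 × 160.9 = 39.13 kPa.

39.1 kPa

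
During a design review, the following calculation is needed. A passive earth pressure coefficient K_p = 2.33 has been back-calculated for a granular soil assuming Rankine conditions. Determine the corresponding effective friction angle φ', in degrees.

23.5°

K_p = (1+sin φ)/(1−sin φ) ⇒ sin φ = (K_p − 1)/(K_p + 1) = 0.3994.
φ = arcsin(0.3994) = 23.54°.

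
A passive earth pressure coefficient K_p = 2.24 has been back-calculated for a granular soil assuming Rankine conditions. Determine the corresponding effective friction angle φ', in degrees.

22.5°

K_p = (1+sin φ)/(1−sin φ) ⇒ sin φ = (K_p − 1)/(K_p + 1) = 0.3827.
φ = arcsin(0.3827) = 22.50°.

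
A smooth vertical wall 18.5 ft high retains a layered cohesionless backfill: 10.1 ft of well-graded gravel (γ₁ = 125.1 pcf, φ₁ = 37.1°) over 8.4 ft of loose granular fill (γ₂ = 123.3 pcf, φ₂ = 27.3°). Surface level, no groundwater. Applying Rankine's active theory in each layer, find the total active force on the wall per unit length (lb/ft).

7130 lb/ft

K_a1 = tan²(45°−37.1°/2) = 0.2475; K_a2 = tan²(45°−27.3°/2) = 0.3711.
Layer 1: σ at base = K_a1 γ₁ h₁ = 312.7 psf; P₁ = ½×312.7×10.1 = 1579.
Layer 2: σ_v at top = γ₁h₁ = 1264; σ_h top = K_a2×1264 = 468.9; σ_h base = K_a2×(1264+123.3×8.4) = 853.3.
P₂ = ½(468.9+853.3)×8.4 = 5553. Total P_a = 1579+5553 = 7133 lb/ft.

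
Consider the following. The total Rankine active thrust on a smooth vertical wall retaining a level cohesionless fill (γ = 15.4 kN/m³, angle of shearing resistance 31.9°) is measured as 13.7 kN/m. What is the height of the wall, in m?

2.40 m

K_a = 0.3085. P_a = ½ K_a γ H² ⇒ H = √(2P_a/(K_a γ)).
H = √(2×13.7/(0.3085×15.4)) = 2.401 m.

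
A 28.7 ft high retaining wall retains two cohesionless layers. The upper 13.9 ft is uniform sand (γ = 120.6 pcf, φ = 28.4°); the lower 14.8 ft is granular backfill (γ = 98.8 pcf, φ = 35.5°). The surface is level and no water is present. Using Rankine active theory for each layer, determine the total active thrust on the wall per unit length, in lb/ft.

13600 lb/ft

K_a1 = tan²(45°−28.4°/2) = 0.3554; K_a2 = tan²(45°−35.5°/2) = 0.2653.
Layer 1: σ at base = K_a1 γ₁ h₁ = 595.7 psf; P₁ = ½×595.7×13.9 = 4140.
Layer 2: σ_v at top = γ₁h₁ = 1676; σ_h top = K_a2×1676 = 444.7; σ_h base = K_a2×(1676+98.8×14.8) = 832.5.
P₂ = ½(444.7+832.5)×14.8 = 9451. Total P_a = 4140+9451 = 13590 lb/ft.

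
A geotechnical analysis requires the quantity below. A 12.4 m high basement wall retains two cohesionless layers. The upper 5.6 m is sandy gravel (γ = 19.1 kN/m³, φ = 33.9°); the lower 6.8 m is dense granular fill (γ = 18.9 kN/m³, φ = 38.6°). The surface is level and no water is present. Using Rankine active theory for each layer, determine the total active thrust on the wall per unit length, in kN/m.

K_a1 = tan²(45°−33.9°/2) = 0.2839; K_a2 = tan²(45°−38.6°/2) = 0.2316.
Layer 1: σ at base = K_a1 γ₁ h₁ = 30.37 kPa; P₁ = ½×30.37×5.6 = 85.03.
Layer 2: σ_v at top = γ₁h₁ = 107.0; σ_h top = K_a2×107.0 = 24.77; σ_h base = K_a2×(107.0+18.9×6.8) = 54.54.
P₂ = ½(24.77+54.54)×6.8 = 269.7. Total P_a = 85.03+269.7 = 354.7 kN/m.

355 kN/m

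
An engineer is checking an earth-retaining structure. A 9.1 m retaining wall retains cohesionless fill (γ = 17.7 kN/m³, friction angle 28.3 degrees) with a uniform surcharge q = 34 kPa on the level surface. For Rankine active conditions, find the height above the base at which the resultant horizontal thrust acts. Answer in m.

K_a = 0.3568.
Triangular part P₁ = ½K_aγH² = 261.5 at H/3 = 3.033 m; rectangular part P₂ = K_a q H = 110.4 at H/2 = 4.550 m.
ȳ = (P₁·3.033 + P₂·4.550)/(P₁+P₂) = 3.484 m.

3.48 m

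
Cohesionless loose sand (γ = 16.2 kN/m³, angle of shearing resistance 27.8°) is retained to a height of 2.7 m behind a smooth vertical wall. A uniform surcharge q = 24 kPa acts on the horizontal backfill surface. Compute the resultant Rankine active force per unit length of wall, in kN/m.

K_a = tan²(45° − φ/2) = 0.3639.
Soil triangle: ½ K_a γ H² = 0.5×0.3639×16.2×2.7² = 21.49 kN/m.
Surcharge rectangle: K_a q H = 0.3639×24×2.7 = 23.58 kN/m.
Total = 21.49 + 23.58 = 45.07 kN/m.

45.1 kN/m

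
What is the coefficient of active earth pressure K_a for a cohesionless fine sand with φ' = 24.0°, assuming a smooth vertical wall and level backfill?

K_a = (1 − sin φ)/(1 + sin φ) = (1 − sin 24.0°)/(1 + sin 24.0°) = 0.4217.

0.422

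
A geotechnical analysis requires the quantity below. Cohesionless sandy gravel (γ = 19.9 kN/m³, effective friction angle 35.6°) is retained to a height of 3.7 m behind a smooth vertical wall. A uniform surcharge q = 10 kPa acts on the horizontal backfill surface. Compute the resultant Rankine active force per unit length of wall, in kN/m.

45.8 kN/m

K_a = tan²(45° − φ/2) = 0.2641.
Soil triangle: ½ K_a γ H² = 0.5×0.2641×19.9×3.7² = 35.98 kN/m.
Surcharge rectangle: K_a q H = 0.2641×10×3.7 = 9.773 kN/m.
Total = 35.98 + 9.773 = 45.75 kN/m.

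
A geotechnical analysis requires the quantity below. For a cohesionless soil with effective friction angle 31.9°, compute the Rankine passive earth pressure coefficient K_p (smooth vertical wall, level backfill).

3.24

K_p = (1 + sin φ)/(1 − sin φ) = tan²(45° + 31.9°/2) = 3.241.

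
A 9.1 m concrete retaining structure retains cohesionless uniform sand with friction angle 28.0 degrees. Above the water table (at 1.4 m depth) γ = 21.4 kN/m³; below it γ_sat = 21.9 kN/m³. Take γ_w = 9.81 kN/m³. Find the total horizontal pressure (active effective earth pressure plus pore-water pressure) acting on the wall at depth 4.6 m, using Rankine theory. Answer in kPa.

K_a = (1 − sin φ)/(1 + sin φ) = 0.3610.
γ' = 21.9 − 9.81 = 12.09 kN/m³.
Effective vertical stress at 4.6 m: σ'_v = 21.4×1.4 + 12.09×3.20 = 68.65 kPa.
σ'_h = K_a σ'_v = 0.3610 × 68.65 = 24.78 kPa; u = γ_w × 3.20 = 31.39 kPa.
Total σ_h = 24.78 + 31.39 = 56.18 kPa.

56.2 kPa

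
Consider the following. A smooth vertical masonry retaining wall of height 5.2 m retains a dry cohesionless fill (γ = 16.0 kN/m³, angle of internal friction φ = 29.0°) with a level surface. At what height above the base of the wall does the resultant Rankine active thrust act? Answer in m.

K_a = 0.3470.
The pressure distribution is triangular, so the resultant acts at H/3 above the base = 5.2/3 = 1.733 m.

1.73 m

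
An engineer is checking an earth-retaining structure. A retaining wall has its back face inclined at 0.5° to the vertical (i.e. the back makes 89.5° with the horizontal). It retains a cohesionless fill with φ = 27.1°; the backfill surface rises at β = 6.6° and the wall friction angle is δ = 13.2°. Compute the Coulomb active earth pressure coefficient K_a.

0.374

K_a = sin²(α+φ) / [sin²α · sin(α−δ) · (1 + √{sin(φ+δ)sin(φ−β) / (sin(α−δ)sin(α+β))})²].
With α = 89.5°, φ = 27.1°, δ = 13.2°, β = 6.6°: K_a = 0.3736.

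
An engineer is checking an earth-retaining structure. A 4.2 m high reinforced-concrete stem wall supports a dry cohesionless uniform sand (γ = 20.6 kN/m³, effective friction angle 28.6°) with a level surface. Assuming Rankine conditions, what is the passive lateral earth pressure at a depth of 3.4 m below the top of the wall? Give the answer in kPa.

199 kPa

K_p = (1 + sin φ)/(1 − sin φ) = 2.837.
σ_h = K_p γ z = 2.837 × 20.6 × 3.4 = 198.7 kPa.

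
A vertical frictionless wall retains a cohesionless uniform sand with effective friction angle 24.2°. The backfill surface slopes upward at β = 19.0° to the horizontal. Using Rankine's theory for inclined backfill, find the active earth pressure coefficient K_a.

K_a = cos β · (cos β − √(cos²β − cos²φ)) / (cos β + √(cos²β − cos²φ)).
cos β = 0.9455, cos φ = 0.9121, √(cos²β − cos²φ) = 0.2491.
K_a = 0.9455 × (0.9455 − 0.2491)/(0.9455 + 0.2491) = 0.5512.

0.551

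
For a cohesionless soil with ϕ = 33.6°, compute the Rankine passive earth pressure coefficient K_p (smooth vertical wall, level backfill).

3.48

K_p = (1 + sin φ)/(1 − sin φ) = tan²(45° + 33.6°/2) = 3.478.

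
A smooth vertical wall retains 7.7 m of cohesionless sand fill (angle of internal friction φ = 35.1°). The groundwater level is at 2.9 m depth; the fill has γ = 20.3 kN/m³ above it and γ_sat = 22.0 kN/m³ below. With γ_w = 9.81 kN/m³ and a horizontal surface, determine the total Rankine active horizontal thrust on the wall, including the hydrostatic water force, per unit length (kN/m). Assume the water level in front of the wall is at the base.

250 kN/m

K_a = tan²(45° − φ/2) = 0.2698.
γ' = 22.0 − 9.81 = 12.19 kN/m³. Depth below WT = 4.8 m.
σ'_h at WT = K_a γ d_w = 15.89 kPa; at base = 15.89 + K_a γ' × 4.8 = 31.67 kPa.
P₁ (0–2.9 m) = ½×15.89×2.9 = 23.03. P₂ (2.9–7.7 m) = ½(15.89+31.67)×4.8 = 114.1.
P_w = ½ γ_w h₂² = 0.5×9.81×4.8² = 113.0. Total = 23.03+114.1+113.0 = 250.2 kN/m.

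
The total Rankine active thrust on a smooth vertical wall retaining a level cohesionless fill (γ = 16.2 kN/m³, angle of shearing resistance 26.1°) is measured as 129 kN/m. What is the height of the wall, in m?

6.40 m

K_a = 0.3889. P_a = ½ K_a γ H² ⇒ H = √(2P_a/(K_a γ)).
H = √(2×129/(0.3889×16.2)) = 6.399 m.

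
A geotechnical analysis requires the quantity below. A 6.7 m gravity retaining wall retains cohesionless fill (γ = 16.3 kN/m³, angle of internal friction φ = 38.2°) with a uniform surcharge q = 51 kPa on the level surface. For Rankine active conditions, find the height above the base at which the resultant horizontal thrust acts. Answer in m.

2.77 m

K_a = 0.2358.
Triangular part P₁ = ½K_aγH² = 86.26 at H/3 = 2.233 m; rectangular part P₂ = K_a q H = 80.57 at H/2 = 3.350 m.
ȳ = (P₁·2.233 + P₂·3.350)/(P₁+P₂) = 2.773 m.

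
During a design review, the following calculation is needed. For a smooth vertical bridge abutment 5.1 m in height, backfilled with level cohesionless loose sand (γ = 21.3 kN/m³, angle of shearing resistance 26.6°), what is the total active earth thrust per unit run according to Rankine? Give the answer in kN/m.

106 kN/m

K_a = tan²(45° − φ/2) = 0.3814.
P_a = ½ K_a γ H² = 0.5 × 0.3814 × 21.3 × 5.1² = 105.7 kN/m.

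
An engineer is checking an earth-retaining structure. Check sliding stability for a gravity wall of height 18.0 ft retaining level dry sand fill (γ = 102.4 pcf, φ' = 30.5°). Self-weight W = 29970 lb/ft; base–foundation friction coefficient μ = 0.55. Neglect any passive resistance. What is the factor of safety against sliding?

3.04

K_a = tan²(45° − 30.5°/2) = 0.3267.
P_a = ½K_aγH² = 0.5×0.3267×102.4×18.0² = 5419 lb/ft, acting at H/3 = 6.000 ft above the base.
FS_sliding = μW / P_a = 0.55×29970 / 5419 = 3.042.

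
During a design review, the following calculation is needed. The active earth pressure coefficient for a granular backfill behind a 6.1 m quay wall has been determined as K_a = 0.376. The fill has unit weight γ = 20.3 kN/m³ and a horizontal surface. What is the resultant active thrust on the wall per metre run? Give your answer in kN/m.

P = ½ K_a γ H² = 0.5 × 0.376 × 20.3 × 6.1² = 142.0 kN/m.

142 kN/m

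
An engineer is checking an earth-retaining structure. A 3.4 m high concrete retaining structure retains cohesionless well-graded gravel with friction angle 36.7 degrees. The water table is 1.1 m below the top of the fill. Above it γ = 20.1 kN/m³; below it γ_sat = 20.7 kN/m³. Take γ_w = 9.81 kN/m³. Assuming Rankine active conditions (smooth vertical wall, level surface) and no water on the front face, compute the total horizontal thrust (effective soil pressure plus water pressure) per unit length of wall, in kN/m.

K_a = tan²(45° − φ/2) = 0.2519.
γ' = 20.7 − 9.81 = 10.89 kN/m³. Depth below WT = 2.3 m.
σ'_h at WT = K_a γ d_w = 5.569 kPa; at base = 5.569 + K_a γ' × 2.3 = 11.88 kPa.
P₁ (0–1.1 m) = ½×5.569×1.1 = 3.063. P₂ (1.1–3.4 m) = ½(5.569+11.88)×2.3 = 20.06.
P_w = ½ γ_w h₂² = 0.5×9.81×2.3² = 25.95. Total = 3.063+20.06+25.95 = 49.07 kN/m.

49.1 kN/m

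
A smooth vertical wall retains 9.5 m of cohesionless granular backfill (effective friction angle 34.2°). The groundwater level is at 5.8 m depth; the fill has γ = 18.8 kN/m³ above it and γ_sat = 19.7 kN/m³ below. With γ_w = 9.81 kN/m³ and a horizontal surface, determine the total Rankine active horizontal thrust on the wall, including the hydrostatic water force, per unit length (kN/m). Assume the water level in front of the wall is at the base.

K_a = tan²(45° − φ/2) = 0.2803.
γ' = 19.7 − 9.81 = 9.890 kN/m³. Depth below WT = 3.7 m.
σ'_h at WT = K_a γ d_w = 30.57 kPa; at base = 30.57 + K_a γ' × 3.7 = 40.83 kPa.
P₁ (0–5.8 m) = ½×30.57×5.8 = 88.65. P₂ (5.8–9.5 m) = ½(30.57+40.83)×3.7 = 132.1.
P_w = ½ γ_w h₂² = 0.5×9.81×3.7² = 67.15. Total = 88.65+132.1+67.15 = 287.9 kN/m.

288 kN/m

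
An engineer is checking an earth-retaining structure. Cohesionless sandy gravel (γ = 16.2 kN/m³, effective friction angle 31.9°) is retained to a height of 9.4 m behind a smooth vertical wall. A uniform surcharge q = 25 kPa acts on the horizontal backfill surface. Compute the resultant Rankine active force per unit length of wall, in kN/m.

293 kN/m

K_a = tan²(45° − φ/2) = 0.3085.
Soil triangle: ½ K_a γ H² = 0.5×0.3085×16.2×9.4² = 220.8 kN/m.
Surcharge rectangle: K_a q H = 0.3085×25×9.4 = 72.50 kN/m.
Total = 220.8 + 72.50 = 293.3 kN/m.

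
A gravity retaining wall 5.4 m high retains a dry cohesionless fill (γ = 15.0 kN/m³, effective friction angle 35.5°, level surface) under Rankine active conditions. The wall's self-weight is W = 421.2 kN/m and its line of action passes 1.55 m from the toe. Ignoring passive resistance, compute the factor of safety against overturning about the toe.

6.25

K_a = tan²(45° − 35.5°/2) = 0.2653.
P_a = ½K_aγH² = 0.5×0.2653×15.0×5.4² = 58.01 kN/m, acting at H/3 = 1.800 m above the base.
Overturning moment M_o = P_a × H/3 = 58.01 × 1.800 = 104.4.
Resisting moment M_r = W × 1.55 = 421.2 × 1.55 = 652.9.
FS_overturning = M_r/M_o = 652.9/104.4 = 6.252.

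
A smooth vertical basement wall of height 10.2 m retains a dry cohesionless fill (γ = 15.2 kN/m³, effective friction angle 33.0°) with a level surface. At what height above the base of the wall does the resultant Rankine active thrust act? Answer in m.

K_a = 0.2948.
The pressure distribution is triangular, so the resultant acts at H/3 above the base = 10.2/3 = 3.400 m.

3.40 m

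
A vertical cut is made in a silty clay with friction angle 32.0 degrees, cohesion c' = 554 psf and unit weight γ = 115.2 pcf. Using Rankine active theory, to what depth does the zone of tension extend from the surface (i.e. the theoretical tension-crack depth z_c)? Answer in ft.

K_a = tan²(45° − 32.0°/2) = 0.3073; √K_a = 0.5543.
The active pressure is zero where K_a γ z = 2c√K_a, so z_c = 2c/(γ√K_a) = 2×554/(115.2×0.5543) = 17.35 ft.

17.4 ft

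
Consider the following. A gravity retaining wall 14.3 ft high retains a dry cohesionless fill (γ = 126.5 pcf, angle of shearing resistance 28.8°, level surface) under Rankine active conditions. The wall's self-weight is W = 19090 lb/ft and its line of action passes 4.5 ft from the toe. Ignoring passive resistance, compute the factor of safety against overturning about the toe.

K_a = tan²(45° − 28.8°/2) = 0.3498.
P_a = ½K_aγH² = 0.5×0.3498×126.5×14.3² = 4524 lb/ft, acting at H/3 = 4.767 ft above the base.
Overturning moment M_o = P_a × H/3 = 4524 × 4.767 = 21560.
Resisting moment M_r = W × 4.5 = 19090 × 4.5 = 85900.
FS_overturning = M_r/M_o = 85900/21560 = 3.984.

3.98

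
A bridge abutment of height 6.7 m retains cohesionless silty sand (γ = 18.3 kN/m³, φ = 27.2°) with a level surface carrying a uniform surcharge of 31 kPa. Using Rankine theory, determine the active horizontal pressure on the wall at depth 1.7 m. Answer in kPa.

K_a = (1 − sin φ)/(1 + sin φ) = 0.3726.
σ_v = γz + q = 18.3 × 1.7 + 31 = 62.11 kPa.
σ_h = K_a σ_v = 0.3726 × 62.11 = 23.14 kPa.

23.1 kPa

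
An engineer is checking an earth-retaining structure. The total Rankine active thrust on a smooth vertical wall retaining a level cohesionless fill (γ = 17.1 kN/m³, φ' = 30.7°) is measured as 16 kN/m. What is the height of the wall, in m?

K_a = 0.3240. P_a = ½ K_a γ H² ⇒ H = √(2P_a/(K_a γ)).
H = √(2×16/(0.3240×17.1)) = 2.403 m.

2.40 m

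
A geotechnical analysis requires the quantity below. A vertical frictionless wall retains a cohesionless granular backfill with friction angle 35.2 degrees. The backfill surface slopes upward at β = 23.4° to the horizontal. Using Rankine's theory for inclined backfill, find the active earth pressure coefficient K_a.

0.344

K_a = cos β · (cos β − √(cos²β − cos²φ)) / (cos β + √(cos²β − cos²φ)).
cos β = 0.9178, cos φ = 0.8171, √(cos²β − cos²φ) = 0.4178.
K_a = 0.9178 × (0.9178 − 0.4178)/(0.9178 + 0.4178) = 0.3436.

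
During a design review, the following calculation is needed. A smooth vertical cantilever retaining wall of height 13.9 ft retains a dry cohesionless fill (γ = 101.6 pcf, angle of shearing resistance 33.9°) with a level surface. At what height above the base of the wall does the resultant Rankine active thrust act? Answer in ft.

K_a = 0.2839.
The pressure distribution is triangular, so the resultant acts at H/3 above the base = 13.9/3 = 4.633 ft.

4.63 ft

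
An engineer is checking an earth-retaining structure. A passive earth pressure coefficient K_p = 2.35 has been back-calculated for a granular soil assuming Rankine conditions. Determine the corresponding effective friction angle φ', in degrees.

K_p = (1+sin φ)/(1−sin φ) ⇒ sin φ = (K_p − 1)/(K_p + 1) = 0.4030.
φ = arcsin(0.4030) = 23.76°.

23.8°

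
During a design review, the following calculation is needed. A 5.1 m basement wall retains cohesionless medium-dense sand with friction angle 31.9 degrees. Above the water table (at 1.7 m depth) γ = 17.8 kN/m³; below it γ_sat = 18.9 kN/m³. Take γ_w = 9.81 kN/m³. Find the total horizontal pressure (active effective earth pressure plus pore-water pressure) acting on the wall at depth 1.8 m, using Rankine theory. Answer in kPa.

K_a = (1 − sin φ)/(1 + sin φ) = 0.3085.
γ' = 18.9 − 9.81 = 9.090 kN/m³.
Effective vertical stress at 1.8 m: σ'_v = 17.8×1.7 + 9.090×0.100 = 31.17 kPa.
σ'_h = K_a σ'_v = 0.3085 × 31.17 = 9.616 kPa; u = γ_w × 0.100 = 0.9810 kPa.
Total σ_h = 9.616 + 0.9810 = 10.60 kPa.

10.6 kPa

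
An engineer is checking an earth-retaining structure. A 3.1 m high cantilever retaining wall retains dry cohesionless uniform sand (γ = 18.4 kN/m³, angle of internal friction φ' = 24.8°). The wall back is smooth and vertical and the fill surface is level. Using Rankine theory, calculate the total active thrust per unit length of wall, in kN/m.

36.2 kN/m

K_a = tan²(45° − φ/2) = 0.4090.
P_a = ½ K_a γ H² = 0.5 × 0.4090 × 18.4 × 3.1² = 36.16 kN/m.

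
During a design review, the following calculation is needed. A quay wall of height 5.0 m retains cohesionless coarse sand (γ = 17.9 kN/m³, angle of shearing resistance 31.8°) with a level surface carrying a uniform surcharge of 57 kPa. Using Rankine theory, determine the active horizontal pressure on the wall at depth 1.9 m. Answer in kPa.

28.2 kPa

K_a = (1 − sin φ)/(1 + sin φ) = 0.3098.
σ_v = γz + q = 17.9 × 1.9 + 57 = 91.01 kPa.
σ_h = K_a σ_v = 0.3098 × 91.01 = 28.19 kPa.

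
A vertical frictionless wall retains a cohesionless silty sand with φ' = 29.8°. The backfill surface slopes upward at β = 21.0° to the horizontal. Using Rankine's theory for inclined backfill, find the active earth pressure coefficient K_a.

0.430

K_a = cos β · (cos β − √(cos²β − cos²φ)) / (cos β + √(cos²β − cos²φ)).
cos β = 0.9336, cos φ = 0.8678, √(cos²β − cos²φ) = 0.3443.
K_a = 0.9336 × (0.9336 − 0.3443)/(0.9336 + 0.3443) = 0.4305.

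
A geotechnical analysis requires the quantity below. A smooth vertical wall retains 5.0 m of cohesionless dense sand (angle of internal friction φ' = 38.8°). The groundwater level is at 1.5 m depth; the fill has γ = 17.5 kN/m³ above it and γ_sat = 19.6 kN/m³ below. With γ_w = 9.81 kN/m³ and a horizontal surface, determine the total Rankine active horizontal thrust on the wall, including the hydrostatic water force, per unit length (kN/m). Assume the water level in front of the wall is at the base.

99.5 kN/m

K_a = tan²(45° − φ/2) = 0.2296.
γ' = 19.6 − 9.81 = 9.790 kN/m³. Depth below WT = 3.5 m.
σ'_h at WT = K_a γ d_w = 6.026 kPa; at base = 6.026 + K_a γ' × 3.5 = 13.89 kPa.
P₁ (0–1.5 m) = ½×6.026×1.5 = 4.519. P₂ (1.5–5.0 m) = ½(6.026+13.89)×3.5 = 34.86.
P_w = ½ γ_w h₂² = 0.5×9.81×3.5² = 60.09. Total = 4.519+34.86+60.09 = 99.46 kN/m.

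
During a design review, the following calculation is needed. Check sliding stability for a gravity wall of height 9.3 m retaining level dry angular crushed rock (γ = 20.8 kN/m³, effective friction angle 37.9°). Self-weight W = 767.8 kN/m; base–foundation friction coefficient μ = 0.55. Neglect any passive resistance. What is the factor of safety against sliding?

K_a = tan²(45° − 37.9°/2) = 0.2389.
P_a = ½K_aγH² = 0.5×0.2389×20.8×9.3² = 214.9 kN/m, acting at H/3 = 3.100 m above the base.
FS_sliding = μW / P_a = 0.55×767.8 / 214.9 = 1.965.

1.96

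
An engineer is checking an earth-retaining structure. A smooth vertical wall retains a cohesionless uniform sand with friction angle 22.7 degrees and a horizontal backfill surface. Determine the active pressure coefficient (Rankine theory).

0.443

K_a = (1 − sin φ)/(1 + sin φ) = (1 − sin 22.7°)/(1 + sin 22.7°) = 0.4431.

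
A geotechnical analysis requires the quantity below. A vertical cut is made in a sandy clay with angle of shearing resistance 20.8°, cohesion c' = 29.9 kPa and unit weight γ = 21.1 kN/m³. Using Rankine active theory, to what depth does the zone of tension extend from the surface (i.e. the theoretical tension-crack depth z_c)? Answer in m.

K_a = tan²(45° − 20.8°/2) = 0.4759; √K_a = 0.6899.
The active pressure is zero where K_a γ z = 2c√K_a, so z_c = 2c/(γ√K_a) = 2×29.9/(21.1×0.6899) = 4.108 m.

4.11 m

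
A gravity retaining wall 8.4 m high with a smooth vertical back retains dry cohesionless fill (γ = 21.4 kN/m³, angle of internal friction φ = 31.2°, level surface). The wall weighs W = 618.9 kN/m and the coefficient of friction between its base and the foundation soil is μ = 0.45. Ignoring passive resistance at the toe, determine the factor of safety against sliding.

K_a = tan²(45° − 31.2°/2) = 0.3175.
P_a = ½K_aγH² = 0.5×0.3175×21.4×8.4² = 239.7 kN/m, acting at H/3 = 2.800 m above the base.
FS_sliding = μW / P_a = 0.45×618.9 / 239.7 = 1.162.

1.16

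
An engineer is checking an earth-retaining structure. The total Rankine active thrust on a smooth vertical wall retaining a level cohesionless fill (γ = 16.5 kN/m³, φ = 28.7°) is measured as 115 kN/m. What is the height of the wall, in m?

6.30 m

K_a = 0.3511. P_a = ½ K_a γ H² ⇒ H = √(2P_a/(K_a γ)).
H = √(2×115/(0.3511×16.5)) = 6.301 m.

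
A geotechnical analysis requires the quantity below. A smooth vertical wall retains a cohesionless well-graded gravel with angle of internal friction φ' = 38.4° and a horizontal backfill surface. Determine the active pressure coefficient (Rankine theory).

K_a = (1 − sin φ)/(1 + sin φ) = (1 − sin 38.4°)/(1 + sin 38.4°) = 0.2337.

0.234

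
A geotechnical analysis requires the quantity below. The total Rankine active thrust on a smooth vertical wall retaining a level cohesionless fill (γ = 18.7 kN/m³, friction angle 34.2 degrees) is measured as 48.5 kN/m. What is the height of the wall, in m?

K_a = 0.2803. P_a = ½ K_a γ H² ⇒ H = √(2P_a/(K_a γ)).
H = √(2×48.5/(0.2803×18.7)) = 4.302 m.

4.30 m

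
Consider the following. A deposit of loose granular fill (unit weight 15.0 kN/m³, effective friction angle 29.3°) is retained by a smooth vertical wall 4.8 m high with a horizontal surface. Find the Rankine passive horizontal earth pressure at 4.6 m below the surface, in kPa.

K_p = (1 + sin φ)/(1 − sin φ) = 2.917.
σ_h = K_p γ z = 2.917 × 15.0 × 4.6 = 201.3 kPa.

201 kPa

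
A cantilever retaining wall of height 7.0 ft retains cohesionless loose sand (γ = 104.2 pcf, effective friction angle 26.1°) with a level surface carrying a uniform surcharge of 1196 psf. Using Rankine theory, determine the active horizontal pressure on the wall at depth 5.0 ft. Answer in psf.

K_a = (1 − sin φ)/(1 + sin φ) = 0.3889.
σ_v = γz + q = 104.2 × 5.0 + 1196 = 1717 psf.
σ_h = K_a σ_v = 0.3889 × 1717 = 667.8 psf.

668 psf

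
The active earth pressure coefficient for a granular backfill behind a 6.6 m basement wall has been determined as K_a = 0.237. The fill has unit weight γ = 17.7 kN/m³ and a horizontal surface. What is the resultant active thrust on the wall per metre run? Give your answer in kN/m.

91.4 kN/m

P = ½ K_a γ H² = 0.5 × 0.237 × 17.7 × 6.6² = 91.36 kN/m.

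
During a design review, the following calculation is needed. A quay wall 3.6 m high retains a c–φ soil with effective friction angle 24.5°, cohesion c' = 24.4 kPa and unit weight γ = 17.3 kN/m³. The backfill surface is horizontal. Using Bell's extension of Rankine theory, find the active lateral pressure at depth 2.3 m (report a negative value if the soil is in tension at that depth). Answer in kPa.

K_a = (1 − sin φ)/(1 + sin φ) = 0.4137.
σ_a = K_a γ z − 2c√K_a = 0.4137×17.3×2.3 − 2×24.4×0.6432 = -14.93 kPa.

-14.9 kPa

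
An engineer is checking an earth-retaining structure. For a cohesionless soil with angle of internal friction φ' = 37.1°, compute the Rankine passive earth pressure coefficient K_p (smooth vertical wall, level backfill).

K_p = (1 + sin φ)/(1 − sin φ) = tan²(45° + 37.1°/2) = 4.040.

4.04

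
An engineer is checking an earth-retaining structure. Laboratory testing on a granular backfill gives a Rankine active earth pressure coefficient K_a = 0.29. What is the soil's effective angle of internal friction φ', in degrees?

33.4°

K_a = tan²(45° − φ/2) ⇒ 45° − φ/2 = arctan(√0.29) = 28.30°.
φ = 2(45° − 28.30°) = 33.39°.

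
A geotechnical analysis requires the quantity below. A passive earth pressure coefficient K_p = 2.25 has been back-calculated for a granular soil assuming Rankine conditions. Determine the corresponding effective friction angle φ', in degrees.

22.6°

K_p = (1+sin φ)/(1−sin φ) ⇒ sin φ = (K_p − 1)/(K_p + 1) = 0.3846.
φ = arcsin(0.3846) = 22.62°.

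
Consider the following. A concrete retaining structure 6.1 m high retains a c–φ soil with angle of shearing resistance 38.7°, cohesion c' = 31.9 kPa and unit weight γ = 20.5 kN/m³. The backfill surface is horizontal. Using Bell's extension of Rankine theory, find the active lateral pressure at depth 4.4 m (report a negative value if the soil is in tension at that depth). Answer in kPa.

-9.84 kPa

K_a = (1 − sin φ)/(1 + sin φ) = 0.2306.
σ_a = K_a γ z − 2c√K_a = 0.2306×20.5×4.4 − 2×31.9×0.4802 = -9.838 kPa.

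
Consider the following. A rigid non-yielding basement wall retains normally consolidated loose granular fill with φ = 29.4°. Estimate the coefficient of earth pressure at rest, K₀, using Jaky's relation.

K₀ = 1 − sin φ' = 1 − sin 29.4° = 0.5091.

0.509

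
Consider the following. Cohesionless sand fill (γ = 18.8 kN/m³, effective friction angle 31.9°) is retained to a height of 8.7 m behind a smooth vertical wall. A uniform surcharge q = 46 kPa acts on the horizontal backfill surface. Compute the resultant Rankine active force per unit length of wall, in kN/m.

K_a = tan²(45° − φ/2) = 0.3085.
Soil triangle: ½ K_a γ H² = 0.5×0.3085×18.8×8.7² = 219.5 kN/m.
Surcharge rectangle: K_a q H = 0.3085×46×8.7 = 123.5 kN/m.
Total = 219.5 + 123.5 = 343.0 kN/m.

343 kN/m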